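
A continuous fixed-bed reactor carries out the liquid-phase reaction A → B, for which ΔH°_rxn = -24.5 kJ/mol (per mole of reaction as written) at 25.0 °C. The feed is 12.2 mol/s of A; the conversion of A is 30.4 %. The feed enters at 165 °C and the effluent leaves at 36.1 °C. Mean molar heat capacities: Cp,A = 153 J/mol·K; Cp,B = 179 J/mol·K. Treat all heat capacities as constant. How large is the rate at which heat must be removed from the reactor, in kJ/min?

Extent of reaction ξ = 0.304 × 12.2 = 3.7088 mol/s
Reaction term: ξ·ΔH°_rxn = 3.7088 × -24.5 = -90.866 kJ/s
Sensible, feed 165→25 °C: -261.32 kJ/s
Outlet flows (mol/s): A 8.4912, B 3.7088
Sensible, products 25→36.1 °C: 21.79 kJ/s
Q = ΔH = -330.4 kJ/s = -330.4 kW
Heat removed = 19824 kJ/min

Q_out = 19800 kJ/min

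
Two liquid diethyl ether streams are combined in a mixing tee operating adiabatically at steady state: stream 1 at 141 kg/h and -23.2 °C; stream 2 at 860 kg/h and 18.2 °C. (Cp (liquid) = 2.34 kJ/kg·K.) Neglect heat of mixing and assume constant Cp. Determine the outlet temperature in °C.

T_out = 12.4 °C

Energy balance with Q = 0: Σ ṁᵢCp,ᵢ(T_out − Tᵢ) = 0
Σ ṁᵢCp,ᵢTᵢ = 141×2.34×-23.2 + 860×2.34×18.2 = 28971
Σ ṁᵢCp,ᵢ = 141×2.34 + 860×2.34 = 2342.3
T_out = 28971 / 2342.3 = 12.368 °C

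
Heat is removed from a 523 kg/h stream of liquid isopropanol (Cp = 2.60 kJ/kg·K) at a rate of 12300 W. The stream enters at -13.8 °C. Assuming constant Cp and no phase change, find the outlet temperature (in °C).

T_out = -46.4 °C

Q = 12300 W = 44280 kJ/h
ΔT = Q/(ṁ·Cp) = 44280/(523×2.60) = 32.564 K
T_out = -13.8 − 32.564 = -46.364 °C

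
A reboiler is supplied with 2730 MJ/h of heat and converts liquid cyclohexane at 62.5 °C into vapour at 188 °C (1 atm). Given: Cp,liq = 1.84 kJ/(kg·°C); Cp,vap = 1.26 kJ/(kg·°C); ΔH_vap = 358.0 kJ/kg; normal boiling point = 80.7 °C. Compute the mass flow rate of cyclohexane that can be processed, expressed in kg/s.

Δh = 1.84×(80.7−62.5) + 358.0 + 1.26×(188−80.7) = 526.69 kJ/kg
Q = 2730 MJ/h = 758.33 kJ/s = 758.33 kJ/s
ṁ = Q/Δh = 758.33 / 526.69 = 1.4398 kg/s

ṁ = 1.44 kg/s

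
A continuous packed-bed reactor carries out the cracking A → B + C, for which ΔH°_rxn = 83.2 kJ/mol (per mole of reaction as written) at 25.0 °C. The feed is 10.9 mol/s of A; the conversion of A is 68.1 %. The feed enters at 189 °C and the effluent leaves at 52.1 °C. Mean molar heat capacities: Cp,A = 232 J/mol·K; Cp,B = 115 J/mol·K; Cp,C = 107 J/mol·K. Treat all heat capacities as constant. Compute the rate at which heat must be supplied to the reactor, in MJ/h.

Extent of reaction ξ = 0.681 × 10.9 = 7.4229 mol/s
Reaction term: ξ·ΔH°_rxn = 7.4229 × 83.2 = 617.59 kJ/s
Sensible, feed 189→25 °C: -414.72 kJ/s
Outlet flows (mol/s): A 3.4771, B 7.4229, C 7.4229
Sensible, products 25→52.1 °C: 66.519 kJ/s
Q = ΔH = 269.38 kJ/s = 269.38 kW
Heat supplied = 969.77 MJ/h

Q_in = 970 MJ/h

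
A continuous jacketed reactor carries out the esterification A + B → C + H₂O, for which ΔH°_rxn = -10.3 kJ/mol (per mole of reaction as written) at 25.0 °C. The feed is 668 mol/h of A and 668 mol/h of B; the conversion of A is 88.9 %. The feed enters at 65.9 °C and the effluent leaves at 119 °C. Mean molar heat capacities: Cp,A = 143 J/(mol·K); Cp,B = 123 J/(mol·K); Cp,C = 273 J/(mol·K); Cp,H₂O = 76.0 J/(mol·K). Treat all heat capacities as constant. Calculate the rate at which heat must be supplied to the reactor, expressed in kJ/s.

Extent of reaction ξ = 0.889 × 668 = 593.85 mol/h
Reaction term: ξ·ΔH°_rxn = 593.85 × -10.3 = -6116.7 kJ/h
Sensible, feed 65.9→25 °C: -7267.4 kJ/h
Outlet flows (mol/h): A 74.148, B 74.148, C 593.85, H₂O 593.85
Sensible, products 25→119 °C: 21336 kJ/h
Q = ΔH = 7951.8 kJ/h = 2.2088 kW
Heat supplied = 2.2088 kJ/s

Q_in = 2.21 kJ/s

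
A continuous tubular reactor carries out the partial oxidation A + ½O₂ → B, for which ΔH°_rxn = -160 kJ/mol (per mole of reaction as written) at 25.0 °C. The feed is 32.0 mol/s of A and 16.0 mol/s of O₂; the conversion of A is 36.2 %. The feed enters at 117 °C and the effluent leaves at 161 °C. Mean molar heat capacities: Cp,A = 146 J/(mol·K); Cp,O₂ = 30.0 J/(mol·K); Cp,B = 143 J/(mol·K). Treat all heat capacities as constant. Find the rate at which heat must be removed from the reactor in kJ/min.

Q_out = 99300 kJ/min

Extent of reaction ξ = 0.362 × 32.0 = 11.584 mol/s
Reaction term: ξ·ΔH°_rxn = 11.584 × -160 = -1853.4 kJ/s
Sensible, feed 117→25 °C: -473.98 kJ/s
Outlet flows (mol/s): A 20.416, O₂ 10.208, B 11.584
Sensible, products 25→161 °C: 672.31 kJ/s
Q = ΔH = -1655.1 kJ/s = -1655.1 kW
Heat removed = 99307 kJ/min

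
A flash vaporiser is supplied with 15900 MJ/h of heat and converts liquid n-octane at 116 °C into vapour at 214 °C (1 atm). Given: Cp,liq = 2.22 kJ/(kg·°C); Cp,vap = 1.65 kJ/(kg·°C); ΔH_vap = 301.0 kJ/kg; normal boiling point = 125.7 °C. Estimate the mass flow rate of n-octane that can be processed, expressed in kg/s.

ṁ = 9.43 kg/s

Δh = 2.22×(125.7−116) + 301.0 + 1.65×(214−125.7) = 468.23 kJ/kg
Q = 15900 MJ/h = 4416.7 kJ/s = 4416.7 kJ/s
ṁ = Q/Δh = 4416.7 / 468.23 = 9.4327 kg/s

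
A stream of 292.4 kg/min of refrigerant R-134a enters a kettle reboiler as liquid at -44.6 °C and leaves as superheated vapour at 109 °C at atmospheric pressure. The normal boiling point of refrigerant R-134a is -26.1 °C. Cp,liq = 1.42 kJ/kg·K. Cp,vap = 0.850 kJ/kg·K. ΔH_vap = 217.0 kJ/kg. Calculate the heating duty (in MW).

Q = 1.75 MW

liquid -44.6→-26.1 °C: 26.27 kJ/kg
vaporisation at -26.1 °C: 217 kJ/kg
vapour -26.1→109 °C: 114.83 kJ/kg
Δh = 26.27 + 217 + 114.83 = 358.11 kJ/kg
Q = ṁ·Δh = 292.4 kg/min × 358.11 kJ/kg = 104710 kJ/min
|Q| = 1745.2 kW = 1.7452 MW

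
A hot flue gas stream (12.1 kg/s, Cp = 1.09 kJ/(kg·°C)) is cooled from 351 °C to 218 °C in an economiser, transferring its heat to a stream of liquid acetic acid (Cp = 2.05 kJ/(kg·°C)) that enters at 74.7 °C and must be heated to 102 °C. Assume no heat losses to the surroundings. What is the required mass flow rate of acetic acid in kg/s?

ṁ_c = 31.3 kg/s

Heat released by hot stream: Q = 12.1 × 1.09 × (351 − 218) = 1754.1 kJ/s
Energy balance on cold side (adiabatic exchanger): Q = ṁ_c·Cp_c·(T_c,out − T_c,in)
ṁ_c = 1754.1 / [2.05 × (102 − 74.7)] = 31.343 kg/s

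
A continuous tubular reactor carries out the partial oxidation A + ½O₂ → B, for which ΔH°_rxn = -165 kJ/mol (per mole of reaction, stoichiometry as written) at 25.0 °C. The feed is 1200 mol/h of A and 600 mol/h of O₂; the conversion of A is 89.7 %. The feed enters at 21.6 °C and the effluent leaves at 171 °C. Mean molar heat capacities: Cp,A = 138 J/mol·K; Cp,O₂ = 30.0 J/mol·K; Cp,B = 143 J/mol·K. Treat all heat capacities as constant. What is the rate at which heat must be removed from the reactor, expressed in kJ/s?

Extent of reaction ξ = 0.897 × 1200 = 1076.4 mol/h
Reaction term: ξ·ΔH°_rxn = 1076.4 × -165 = -177610 kJ/h
Sensible, feed 21.6→25 °C: 624.24 kJ/h
Outlet flows (mol/h): A 123.6, O₂ 61.8, B 1076.4
Sensible, products 25→171 °C: 25234 kJ/h
Q = ΔH = -151750 kJ/h = -42.152 kW
Heat removed = 42.152 kJ/s

Q_out = 42.2 kJ/s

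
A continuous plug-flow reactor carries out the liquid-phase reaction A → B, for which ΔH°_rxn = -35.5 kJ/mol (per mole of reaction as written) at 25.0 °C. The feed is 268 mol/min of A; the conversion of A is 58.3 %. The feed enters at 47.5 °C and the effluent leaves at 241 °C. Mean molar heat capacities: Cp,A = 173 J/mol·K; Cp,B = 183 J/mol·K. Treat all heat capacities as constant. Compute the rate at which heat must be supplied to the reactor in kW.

Extent of reaction ξ = 0.583 × 268 = 156.24 mol/min
Reaction term: ξ·ΔH°_rxn = 156.24 × -35.5 = -5546.7 kJ/min
Sensible, feed 47.5→25 °C: -1043.2 kJ/min
Outlet flows (mol/min): A 111.76, B 156.24
Sensible, products 25→241 °C: 10352 kJ/min
Q = ΔH = 3762.3 kJ/min = 62.704 kW
Heat supplied = 62.704 kW

Q_in = 62.7 kW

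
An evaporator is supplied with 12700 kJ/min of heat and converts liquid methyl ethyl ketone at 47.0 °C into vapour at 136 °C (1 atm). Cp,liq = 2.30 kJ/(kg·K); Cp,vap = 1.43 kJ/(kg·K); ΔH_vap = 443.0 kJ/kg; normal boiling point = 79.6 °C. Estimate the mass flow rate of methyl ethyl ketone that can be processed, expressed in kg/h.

ṁ = 1270 kg/h

Δh = 2.30×(79.6−47.0) + 443.0 + 1.43×(136−79.6) = 598.63 kJ/kg
Q = 12700 kJ/min = 211.67 kJ/s = 762000 kJ/h
ṁ = Q/Δh = 762000 / 598.63 = 1272.9 kg/h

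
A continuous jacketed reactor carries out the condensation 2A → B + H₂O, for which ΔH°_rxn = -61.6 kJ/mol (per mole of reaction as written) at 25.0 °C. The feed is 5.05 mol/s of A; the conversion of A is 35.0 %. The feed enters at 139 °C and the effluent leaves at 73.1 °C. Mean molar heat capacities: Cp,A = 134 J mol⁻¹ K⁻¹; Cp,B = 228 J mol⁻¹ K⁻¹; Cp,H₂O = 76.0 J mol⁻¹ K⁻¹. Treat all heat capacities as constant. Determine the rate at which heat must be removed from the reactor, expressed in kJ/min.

Extent of reaction ξ = 0.350 × 5.05 / 2 = 0.88375 mol/s
Reaction term: ξ·ΔH°_rxn = 0.88375 × -61.6 = -54.439 kJ/s
Sensible, feed 139→25 °C: -77.144 kJ/s
Outlet flows (mol/s): A 3.2825, B 0.88375, H₂O 0.88375
Sensible, products 25→73.1 °C: 34.08 kJ/s
Q = ΔH = -97.503 kJ/s = -97.503 kW
Heat removed = 5850.2 kJ/min

Q_out = 5850 kJ/min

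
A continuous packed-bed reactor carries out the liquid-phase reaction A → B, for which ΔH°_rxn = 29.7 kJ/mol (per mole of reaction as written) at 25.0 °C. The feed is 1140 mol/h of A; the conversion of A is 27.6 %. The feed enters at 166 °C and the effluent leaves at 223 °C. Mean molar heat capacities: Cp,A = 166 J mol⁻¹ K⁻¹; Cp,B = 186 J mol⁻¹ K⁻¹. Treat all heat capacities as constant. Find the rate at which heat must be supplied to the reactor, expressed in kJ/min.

Extent of reaction ξ = 0.276 × 1140 = 314.64 mol/h
Reaction term: ξ·ΔH°_rxn = 314.64 × 29.7 = 9344.8 kJ/h
Sensible, feed 166→25 °C: -26683 kJ/h
Outlet flows (mol/h): A 825.36, B 314.64
Sensible, products 25→223 °C: 38715 kJ/h
Q = ΔH = 21377 kJ/h = 5.9382 kW
Heat supplied = 356.29 kJ/min

Q_in = 356 kJ/min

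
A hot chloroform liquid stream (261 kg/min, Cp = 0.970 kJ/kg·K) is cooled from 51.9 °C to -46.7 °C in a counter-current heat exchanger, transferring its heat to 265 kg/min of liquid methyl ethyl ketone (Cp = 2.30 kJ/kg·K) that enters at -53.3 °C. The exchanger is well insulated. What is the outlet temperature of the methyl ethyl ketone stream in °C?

T_c,out = -12.3 °C

Heat released by hot stream: Q = 261 × 0.970 × (51.9 − -46.7) = 24963 kJ/min
Energy balance on cold side (adiabatic exchanger): Q = ṁ_c·Cp_c·(T_c,out − T_c,in)
T_c,out = -53.3 + 24963/(265 × 2.30) = -12.344 °C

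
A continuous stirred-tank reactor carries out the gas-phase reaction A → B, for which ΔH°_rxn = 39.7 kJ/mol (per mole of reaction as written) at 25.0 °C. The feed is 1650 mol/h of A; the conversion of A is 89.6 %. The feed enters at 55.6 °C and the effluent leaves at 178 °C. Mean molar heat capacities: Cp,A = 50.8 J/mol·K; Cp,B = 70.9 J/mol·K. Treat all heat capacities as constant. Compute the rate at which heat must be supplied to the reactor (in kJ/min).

Extent of reaction ξ = 0.896 × 1650 = 1478.4 mol/h
Reaction term: ξ·ΔH°_rxn = 1478.4 × 39.7 = 58692 kJ/h
Sensible, feed 55.6→25 °C: -2564.9 kJ/h
Outlet flows (mol/h): A 171.6, B 1478.4
Sensible, products 25→178 °C: 17371 kJ/h
Q = ΔH = 73499 kJ/h = 20.416 kW
Heat supplied = 1225 kJ/min

Q_in = 1220 kJ/min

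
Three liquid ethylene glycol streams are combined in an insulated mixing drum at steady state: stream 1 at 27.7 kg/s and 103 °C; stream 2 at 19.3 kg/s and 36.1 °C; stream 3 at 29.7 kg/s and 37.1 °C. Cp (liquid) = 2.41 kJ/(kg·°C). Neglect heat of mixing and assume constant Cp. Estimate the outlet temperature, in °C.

T_out = 60.6 °C

Energy balance with Q = 0: Σ ṁᵢCp,ᵢ(T_out − Tᵢ) = 0
T_out = Σ ṁᵢCp,ᵢTᵢ / Σ ṁᵢCp,ᵢ
      = 11211 / 184.85 = 60.648 °C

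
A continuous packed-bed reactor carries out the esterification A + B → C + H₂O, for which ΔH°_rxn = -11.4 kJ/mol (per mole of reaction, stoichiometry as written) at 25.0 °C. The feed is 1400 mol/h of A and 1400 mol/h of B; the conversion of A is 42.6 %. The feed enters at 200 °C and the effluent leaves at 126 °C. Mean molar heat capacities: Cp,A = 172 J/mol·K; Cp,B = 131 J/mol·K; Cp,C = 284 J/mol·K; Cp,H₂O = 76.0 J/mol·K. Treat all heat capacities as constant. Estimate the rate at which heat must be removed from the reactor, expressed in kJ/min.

Extent of reaction ξ = 0.426 × 1400 = 596.4 mol/h
Reaction term: ξ·ΔH°_rxn = 596.4 × -11.4 = -6799 kJ/h
Sensible, feed 200→25 °C: -74235 kJ/h
Outlet flows (mol/h): A 803.6, B 803.6, C 596.4, H₂O 596.4
Sensible, products 25→126 °C: 46278 kJ/h
Q = ΔH = -34756 kJ/h = -9.6545 kW
Heat removed = 579.27 kJ/min

Q_out = 579 kJ/min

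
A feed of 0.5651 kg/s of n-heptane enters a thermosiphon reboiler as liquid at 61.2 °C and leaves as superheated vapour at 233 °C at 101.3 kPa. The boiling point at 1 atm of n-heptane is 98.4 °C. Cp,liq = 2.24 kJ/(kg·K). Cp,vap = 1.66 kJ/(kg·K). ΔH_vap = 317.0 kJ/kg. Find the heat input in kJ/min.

Q = 21100 kJ/min

liquid 61.2→98.4 °C: 83.328 kJ/kg
vaporisation at 98.4 °C: 317 kJ/kg
vapour 98.4→233 °C: 223.44 kJ/kg
Δh = 83.328 + 317 + 223.44 = 623.76 kJ/kg
Q = ṁ·Δh = 0.5651 kg/s × 623.76 kJ/kg = 352.49 kJ/s
|Q| = 352.49 kW = 21149 kJ/min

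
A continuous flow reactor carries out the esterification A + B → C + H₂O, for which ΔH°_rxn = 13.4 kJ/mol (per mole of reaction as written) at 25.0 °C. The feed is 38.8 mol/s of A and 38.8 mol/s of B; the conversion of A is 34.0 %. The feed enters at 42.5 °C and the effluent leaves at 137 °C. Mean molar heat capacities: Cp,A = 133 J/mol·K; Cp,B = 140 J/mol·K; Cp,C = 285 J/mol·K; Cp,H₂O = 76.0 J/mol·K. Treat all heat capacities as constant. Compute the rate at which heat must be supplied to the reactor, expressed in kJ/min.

Extent of reaction ξ = 0.340 × 38.8 = 13.192 mol/s
Reaction term: ξ·ΔH°_rxn = 13.192 × 13.4 = 176.77 kJ/s
Sensible, feed 42.5→25 °C: -185.37 kJ/s
Outlet flows (mol/s): A 25.608, B 25.608, C 13.192, H₂O 13.192
Sensible, products 25→137 °C: 1316.4 kJ/s
Q = ΔH = 1307.8 kJ/s = 1307.8 kW
Heat supplied = 78466 kJ/min

Q_in = 78500 kJ/min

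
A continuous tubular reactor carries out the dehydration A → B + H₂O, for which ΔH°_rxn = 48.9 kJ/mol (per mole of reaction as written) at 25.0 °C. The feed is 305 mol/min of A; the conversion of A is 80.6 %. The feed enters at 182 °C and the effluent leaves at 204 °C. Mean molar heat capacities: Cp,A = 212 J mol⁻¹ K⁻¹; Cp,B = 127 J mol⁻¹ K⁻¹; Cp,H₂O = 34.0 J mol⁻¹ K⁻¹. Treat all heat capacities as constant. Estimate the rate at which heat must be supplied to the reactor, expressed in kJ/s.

Q_in = 187 kJ/s

Extent of reaction ξ = 0.806 × 305 = 245.83 mol/min
Reaction term: ξ·ΔH°_rxn = 245.83 × 48.9 = 12021 kJ/min
Sensible, feed 182→25 °C: -10152 kJ/min
Outlet flows (mol/min): A 59.17, B 245.83, H₂O 245.83
Sensible, products 25→204 °C: 9330 kJ/min
Q = ΔH = 11199 kJ/min = 186.66 kW
Heat supplied = 186.66 kJ/s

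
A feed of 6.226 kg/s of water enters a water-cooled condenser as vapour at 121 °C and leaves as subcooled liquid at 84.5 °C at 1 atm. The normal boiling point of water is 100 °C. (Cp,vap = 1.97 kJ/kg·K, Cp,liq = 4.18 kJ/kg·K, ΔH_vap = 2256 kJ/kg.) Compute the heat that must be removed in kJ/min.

vapour 121→100 °C: -41.37 kJ/kg
condensation at 100 °C: -2256 kJ/kg
liquid 100→84.5 °C: -64.79 kJ/kg
Δh = -41.37 + -2256 + -64.79 = -2362.2 kJ/kg
Q = ṁ·Δh = 6.226 kg/s × -2362.2 kJ/kg = -14707 kJ/s
|Q| = 14707 kW = 882410 kJ/min

Q_c = 882000 kJ/min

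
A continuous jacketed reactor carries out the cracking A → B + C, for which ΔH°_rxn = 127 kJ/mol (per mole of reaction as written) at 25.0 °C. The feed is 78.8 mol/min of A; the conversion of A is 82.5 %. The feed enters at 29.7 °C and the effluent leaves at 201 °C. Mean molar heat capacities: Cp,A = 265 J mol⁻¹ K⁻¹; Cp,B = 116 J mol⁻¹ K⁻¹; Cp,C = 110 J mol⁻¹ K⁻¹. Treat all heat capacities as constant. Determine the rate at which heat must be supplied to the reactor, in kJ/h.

Q_in = 683000 kJ/h

Extent of reaction ξ = 0.825 × 78.8 = 65.01 mol/min
Reaction term: ξ·ΔH°_rxn = 65.01 × 127 = 8256.3 kJ/min
Sensible, feed 29.7→25 °C: -98.145 kJ/min
Outlet flows (mol/min): A 13.79, B 65.01, C 65.01
Sensible, products 25→201 °C: 3229 kJ/min
Q = ΔH = 11387 kJ/min = 189.79 kW
Heat supplied = 683230 kJ/h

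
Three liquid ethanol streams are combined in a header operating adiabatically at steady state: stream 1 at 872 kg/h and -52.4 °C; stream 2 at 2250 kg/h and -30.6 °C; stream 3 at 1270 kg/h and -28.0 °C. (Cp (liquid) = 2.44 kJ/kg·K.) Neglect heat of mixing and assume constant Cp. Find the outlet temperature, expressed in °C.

Energy balance with Q = 0: Σ ṁᵢCp,ᵢ(T_out − Tᵢ) = 0
T_out = Σ ṁᵢCp,ᵢTᵢ / Σ ṁᵢCp,ᵢ
      = -366250 / 10716 = -34.176 °C

T_out = -34.2 °C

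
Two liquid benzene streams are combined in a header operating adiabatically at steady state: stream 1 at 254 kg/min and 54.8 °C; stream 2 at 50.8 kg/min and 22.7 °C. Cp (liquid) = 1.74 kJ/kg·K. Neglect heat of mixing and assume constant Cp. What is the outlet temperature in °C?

Energy balance with Q = 0: Σ ṁᵢCp,ᵢ(T_out − Tᵢ) = 0
Σ ṁᵢCp,ᵢTᵢ = 254×1.74×54.8 + 50.8×1.74×22.7 = 26226
Σ ṁᵢCp,ᵢ = 254×1.74 + 50.8×1.74 = 530.35
T_out = 26226 / 530.35 = 49.45 °C

T_out = 49.4 °C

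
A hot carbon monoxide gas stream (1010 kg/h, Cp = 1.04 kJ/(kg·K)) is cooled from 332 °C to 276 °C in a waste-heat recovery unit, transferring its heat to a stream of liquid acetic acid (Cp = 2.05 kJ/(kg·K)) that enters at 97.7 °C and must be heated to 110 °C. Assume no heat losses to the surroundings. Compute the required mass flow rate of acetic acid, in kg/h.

Heat released by hot stream: Q = 1010 × 1.04 × (332 − 276) = 58822 kJ/h
Energy balance on cold side (adiabatic exchanger): Q = ṁ_c·Cp_c·(T_c,out − T_c,in)
ṁ_c = 58822 / [2.05 × (110 − 97.7)] = 2332.8 kg/h

ṁ_c = 2330 kg/h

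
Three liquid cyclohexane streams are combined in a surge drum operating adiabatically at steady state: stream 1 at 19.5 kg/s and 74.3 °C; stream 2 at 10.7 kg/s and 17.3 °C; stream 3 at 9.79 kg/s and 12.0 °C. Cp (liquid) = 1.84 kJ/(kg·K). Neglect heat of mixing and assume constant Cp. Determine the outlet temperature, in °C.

T_out = 43.8 °C

Energy balance with Q = 0: Σ ṁᵢCp,ᵢ(T_out − Tᵢ) = 0
Σ ṁᵢCp,ᵢTᵢ = 19.5×1.84×74.3 + 10.7×1.84×17.3 + 9.79×1.84×12.0 = 3222.6
Σ ṁᵢCp,ᵢ = 19.5×1.84 + 10.7×1.84 + 9.79×1.84 = 73.582
T_out = 3222.6 / 73.582 = 43.797 °C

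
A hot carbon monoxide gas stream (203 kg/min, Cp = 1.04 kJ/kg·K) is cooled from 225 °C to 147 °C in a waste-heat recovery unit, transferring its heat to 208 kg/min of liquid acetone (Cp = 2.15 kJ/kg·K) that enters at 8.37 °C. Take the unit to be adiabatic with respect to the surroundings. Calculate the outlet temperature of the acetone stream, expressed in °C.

T_c,out = 45.2 °C

Heat released by hot stream: Q = 203 × 1.04 × (225 − 147) = 16467 kJ/min
Energy balance on cold side (adiabatic exchanger): Q = ṁ_c·Cp_c·(T_c,out − T_c,in)
T_c,out = 8.37 + 16467/(208 × 2.15) = 45.193 °C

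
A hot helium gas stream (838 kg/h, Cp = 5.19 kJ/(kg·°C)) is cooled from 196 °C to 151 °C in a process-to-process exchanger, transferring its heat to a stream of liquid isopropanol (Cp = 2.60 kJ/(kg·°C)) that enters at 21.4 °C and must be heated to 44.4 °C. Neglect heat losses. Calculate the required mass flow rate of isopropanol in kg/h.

Heat released by hot stream: Q = 838 × 5.19 × (196 − 151) = 195710 kJ/h
Energy balance on cold side (adiabatic exchanger): Q = ṁ_c·Cp_c·(T_c,out − T_c,in)
ṁ_c = 195710 / [2.60 × (44.4 − 21.4)] = 3272.8 kg/h

ṁ_c = 3270 kg/h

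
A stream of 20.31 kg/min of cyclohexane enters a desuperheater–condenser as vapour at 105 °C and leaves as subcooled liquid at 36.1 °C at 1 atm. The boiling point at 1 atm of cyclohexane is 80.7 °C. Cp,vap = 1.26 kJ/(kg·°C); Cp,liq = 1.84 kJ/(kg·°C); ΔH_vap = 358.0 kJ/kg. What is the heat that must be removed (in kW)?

Q_c = 159 kW

vapour 105→80.7 °C: -30.618 kJ/kg
condensation at 80.7 °C: -358 kJ/kg
liquid 80.7→36.1 °C: -82.064 kJ/kg
Δh = -30.618 + -358 + -82.064 = -470.68 kJ/kg
Q = ṁ·Δh = 20.31 kg/min × -470.68 kJ/kg = -9559.6 kJ/min
|Q| = 159.33 kW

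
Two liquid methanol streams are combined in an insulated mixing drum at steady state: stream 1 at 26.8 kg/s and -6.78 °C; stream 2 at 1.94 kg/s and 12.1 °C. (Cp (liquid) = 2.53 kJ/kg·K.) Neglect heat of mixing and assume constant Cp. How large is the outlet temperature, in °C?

T_out = -5.51 °C

Adiabatic, steady state ⇒ Σ ṁᵢCp,ᵢ(T_out − Tᵢ) = 0
Σ ṁᵢCp,ᵢTᵢ = 26.8×2.53×-6.78 + 1.94×2.53×12.1 = -400.32
Σ ṁᵢCp,ᵢ = 26.8×2.53 + 1.94×2.53 = 72.712
T_out = -400.32 / 72.712 = -5.5056 °C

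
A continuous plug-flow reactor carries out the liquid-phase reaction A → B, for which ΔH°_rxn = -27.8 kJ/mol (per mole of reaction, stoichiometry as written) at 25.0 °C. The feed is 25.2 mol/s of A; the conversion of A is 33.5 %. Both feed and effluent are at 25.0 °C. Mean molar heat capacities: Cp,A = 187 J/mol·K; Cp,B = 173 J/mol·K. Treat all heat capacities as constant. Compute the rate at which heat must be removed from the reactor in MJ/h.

Extent of reaction ξ = 0.335 × 25.2 = 8.442 mol/s
Reaction term: ξ·ΔH°_rxn = 8.442 × -27.8 = -234.69 kJ/s
Q = ΔH = -234.69 kJ/s = -234.69 kW
Heat removed = 844.88 MJ/h

Q_out = 845 MJ/h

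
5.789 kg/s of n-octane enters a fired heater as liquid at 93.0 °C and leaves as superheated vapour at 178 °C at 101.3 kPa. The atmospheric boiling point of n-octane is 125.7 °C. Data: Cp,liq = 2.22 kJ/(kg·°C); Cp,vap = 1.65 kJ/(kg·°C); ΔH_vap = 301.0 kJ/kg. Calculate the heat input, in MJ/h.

Q = 9580 MJ/h

liquid 93.0→125.7 °C: 72.594 kJ/kg
vaporisation at 125.7 °C: 301 kJ/kg
vapour 125.7→178 °C: 86.295 kJ/kg
Δh = 72.594 + 301 + 86.295 = 459.89 kJ/kg
Q = ṁ·Δh = 5.789 kg/s × 459.89 kJ/kg = 2662.3 kJ/s
|Q| = 2662.3 kW = 9584.3 MJ/h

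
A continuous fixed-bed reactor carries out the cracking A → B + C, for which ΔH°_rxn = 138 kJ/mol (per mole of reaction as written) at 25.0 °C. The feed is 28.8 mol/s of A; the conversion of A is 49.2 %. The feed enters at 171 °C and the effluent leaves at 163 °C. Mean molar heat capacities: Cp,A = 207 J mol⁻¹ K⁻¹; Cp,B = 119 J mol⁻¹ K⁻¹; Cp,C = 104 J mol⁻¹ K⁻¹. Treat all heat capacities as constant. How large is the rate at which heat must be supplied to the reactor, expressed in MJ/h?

Extent of reaction ξ = 0.492 × 28.8 = 14.17 mol/s
Reaction term: ξ·ΔH°_rxn = 14.17 × 138 = 1955.4 kJ/s
Sensible, feed 171→25 °C: -870.39 kJ/s
Outlet flows (mol/s): A 14.63, B 14.17, C 14.17
Sensible, products 25→163 °C: 853.99 kJ/s
Q = ΔH = 1939 kJ/s = 1939 kW
Heat supplied = 6980.4 MJ/h

Q_in = 6980 MJ/h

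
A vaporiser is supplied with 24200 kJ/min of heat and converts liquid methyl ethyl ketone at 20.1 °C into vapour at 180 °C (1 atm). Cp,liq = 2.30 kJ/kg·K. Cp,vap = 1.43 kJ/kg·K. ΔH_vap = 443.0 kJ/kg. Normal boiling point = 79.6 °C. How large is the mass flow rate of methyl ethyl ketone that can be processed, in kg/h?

Δh = 2.30×(79.6−20.1) + 443.0 + 1.43×(180−79.6) = 723.42 kJ/kg
Q = 24200 kJ/min = 403.33 kJ/s = 1.452e+06 kJ/h
ṁ = Q/Δh = 1.452e+06 / 723.42 = 2007.1 kg/h

ṁ = 2010 kg/h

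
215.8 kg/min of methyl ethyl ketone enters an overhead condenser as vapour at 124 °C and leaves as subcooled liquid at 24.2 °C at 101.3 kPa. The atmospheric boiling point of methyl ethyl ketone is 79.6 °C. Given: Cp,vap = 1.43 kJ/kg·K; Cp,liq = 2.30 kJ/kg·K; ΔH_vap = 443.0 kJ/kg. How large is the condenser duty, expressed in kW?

vapour 124→79.6 °C: -63.492 kJ/kg
condensation at 79.6 °C: -443 kJ/kg
liquid 79.6→24.2 °C: -127.42 kJ/kg
Δh = -63.492 + -443 + -127.42 = -633.91 kJ/kg
Q = ṁ·Δh = 215.8 kg/min × -633.91 kJ/kg = -136800 kJ/min
|Q| = 2280 kW

Q_c = 2280 kW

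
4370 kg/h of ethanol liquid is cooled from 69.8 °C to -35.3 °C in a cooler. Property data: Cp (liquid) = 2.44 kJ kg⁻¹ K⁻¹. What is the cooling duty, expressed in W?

Q = ṁ·Cp·ΔT = 4370 × 2.44 × (-35.3 − 69.8) = -1.1207e+06 kJ/h
Converting: 1.1207e+06 / 3600 s = 311.29 kW
Cooling duty = 311290 W

Q_c = 311000 W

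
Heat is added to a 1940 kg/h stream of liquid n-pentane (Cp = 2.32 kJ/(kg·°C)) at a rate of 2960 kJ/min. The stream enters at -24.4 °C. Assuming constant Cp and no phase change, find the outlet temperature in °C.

T_out = 15.1 °C

Q = 2960 kJ/min = 177600 kJ/h
ΔT = Q/(ṁ·Cp) = 177600/(1940×2.32) = 39.46 K
T_out = -24.4 + 39.46 = 15.06 °C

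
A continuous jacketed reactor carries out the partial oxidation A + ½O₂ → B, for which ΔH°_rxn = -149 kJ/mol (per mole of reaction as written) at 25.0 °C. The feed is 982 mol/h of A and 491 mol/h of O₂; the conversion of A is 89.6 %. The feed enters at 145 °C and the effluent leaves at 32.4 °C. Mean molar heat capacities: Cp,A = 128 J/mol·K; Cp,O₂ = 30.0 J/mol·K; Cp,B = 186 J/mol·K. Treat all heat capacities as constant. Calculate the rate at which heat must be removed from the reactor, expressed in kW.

Q_out = 40.7 kW

Extent of reaction ξ = 0.896 × 982 = 879.87 mol/h
Reaction term: ξ·ΔH°_rxn = 879.87 × -149 = -131100 kJ/h
Sensible, feed 145→25 °C: -16851 kJ/h
Outlet flows (mol/h): A 102.13, O₂ 51.064, B 879.87
Sensible, products 25→32.4 °C: 1319.1 kJ/h
Q = ΔH = -146630 kJ/h = -40.731 kW
Heat removed = 40.731 kW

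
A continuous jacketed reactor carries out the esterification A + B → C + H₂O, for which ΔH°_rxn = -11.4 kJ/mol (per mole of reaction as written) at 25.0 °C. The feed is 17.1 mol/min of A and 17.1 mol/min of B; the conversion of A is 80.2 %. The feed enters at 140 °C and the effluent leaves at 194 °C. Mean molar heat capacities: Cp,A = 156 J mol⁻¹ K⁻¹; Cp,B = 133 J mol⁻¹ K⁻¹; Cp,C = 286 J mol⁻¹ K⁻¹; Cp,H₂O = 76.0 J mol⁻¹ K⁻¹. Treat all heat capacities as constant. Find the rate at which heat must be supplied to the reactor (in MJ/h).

Extent of reaction ξ = 0.802 × 17.1 = 13.714 mol/min
Reaction term: ξ·ΔH°_rxn = 13.714 × -11.4 = -156.34 kJ/min
Sensible, feed 140→25 °C: -568.32 kJ/min
Outlet flows (mol/min): A 3.3858, B 3.3858, C 13.714, H₂O 13.714
Sensible, products 25→194 °C: 1004.4 kJ/min
Q = ΔH = 279.71 kJ/min = 4.6619 kW
Heat supplied = 16.783 MJ/h

Q_in = 16.8 MJ/h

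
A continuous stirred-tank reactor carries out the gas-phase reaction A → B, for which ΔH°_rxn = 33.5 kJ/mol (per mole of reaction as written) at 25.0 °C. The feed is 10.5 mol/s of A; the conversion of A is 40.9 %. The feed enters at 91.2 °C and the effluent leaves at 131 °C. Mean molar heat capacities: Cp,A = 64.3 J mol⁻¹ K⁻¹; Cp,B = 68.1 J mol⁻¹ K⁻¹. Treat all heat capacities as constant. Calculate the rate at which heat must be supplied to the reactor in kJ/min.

Extent of reaction ξ = 0.409 × 10.5 = 4.2945 mol/s
Reaction term: ξ·ΔH°_rxn = 4.2945 × 33.5 = 143.87 kJ/s
Sensible, feed 91.2→25 °C: -44.695 kJ/s
Outlet flows (mol/s): A 6.2055, B 4.2945
Sensible, products 25→131 °C: 73.296 kJ/s
Q = ΔH = 172.47 kJ/s = 172.47 kW
Heat supplied = 10348 kJ/min

Q_in = 10300 kJ/min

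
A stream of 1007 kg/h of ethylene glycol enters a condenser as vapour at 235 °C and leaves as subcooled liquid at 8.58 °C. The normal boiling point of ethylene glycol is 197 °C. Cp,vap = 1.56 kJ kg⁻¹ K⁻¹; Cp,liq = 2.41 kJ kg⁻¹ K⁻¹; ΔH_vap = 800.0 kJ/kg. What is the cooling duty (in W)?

Q_c = 367000 W

vapour 235→197 °C: -59.28 kJ/kg
condensation at 197 °C: -800 kJ/kg
liquid 197→8.58 °C: -454.09 kJ/kg
Δh = -59.28 + -800 + -454.09 = -1313.4 kJ/kg
Q = ṁ·Δh = 1007 kg/h × -1313.4 kJ/kg = -1.3226e+06 kJ/h
|Q| = 367.38 kW = 367380 W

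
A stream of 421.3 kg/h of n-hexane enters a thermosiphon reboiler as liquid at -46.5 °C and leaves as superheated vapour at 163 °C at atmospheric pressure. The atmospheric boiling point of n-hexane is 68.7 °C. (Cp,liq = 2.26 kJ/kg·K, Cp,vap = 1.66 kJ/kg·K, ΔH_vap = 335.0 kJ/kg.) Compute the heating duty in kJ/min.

liquid -46.5→68.7 °C: 260.35 kJ/kg
vaporisation at 68.7 °C: 335 kJ/kg
vapour 68.7→163 °C: 156.54 kJ/kg
Δh = 260.35 + 335 + 156.54 = 751.89 kJ/kg
Q = ṁ·Δh = 421.3 kg/h × 751.89 kJ/kg = 316770 kJ/h
|Q| = 87.992 kW = 5279.5 kJ/min

Q = 5280 kJ/min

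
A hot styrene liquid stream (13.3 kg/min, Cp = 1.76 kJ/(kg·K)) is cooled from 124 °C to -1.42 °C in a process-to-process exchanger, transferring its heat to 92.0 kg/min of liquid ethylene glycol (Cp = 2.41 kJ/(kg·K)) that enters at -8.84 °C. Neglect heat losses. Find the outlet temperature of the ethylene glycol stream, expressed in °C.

T_c,out = 4.40 °C

Heat released by hot stream: Q = 13.3 × 1.76 × (124 − -1.42) = 2935.8 kJ/min
Energy balance on cold side (adiabatic exchanger): Q = ṁ_c·Cp_c·(T_c,out − T_c,in)
T_c,out = -8.84 + 2935.8/(92.0 × 2.41) = 4.4012 °C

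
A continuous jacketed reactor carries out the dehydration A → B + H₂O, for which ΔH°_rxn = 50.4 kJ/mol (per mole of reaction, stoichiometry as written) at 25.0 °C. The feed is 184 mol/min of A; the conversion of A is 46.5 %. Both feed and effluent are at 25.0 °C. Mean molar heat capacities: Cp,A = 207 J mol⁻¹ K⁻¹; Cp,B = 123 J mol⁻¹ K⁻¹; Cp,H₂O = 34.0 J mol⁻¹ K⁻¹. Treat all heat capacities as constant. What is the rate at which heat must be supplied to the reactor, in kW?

Extent of reaction ξ = 0.465 × 184 = 85.56 mol/min
Reaction term: ξ·ΔH°_rxn = 85.56 × 50.4 = 4312.2 kJ/min
Q = ΔH = 4312.2 kJ/min = 71.87 kW
Heat supplied = 71.87 kW

Q_in = 71.9 kW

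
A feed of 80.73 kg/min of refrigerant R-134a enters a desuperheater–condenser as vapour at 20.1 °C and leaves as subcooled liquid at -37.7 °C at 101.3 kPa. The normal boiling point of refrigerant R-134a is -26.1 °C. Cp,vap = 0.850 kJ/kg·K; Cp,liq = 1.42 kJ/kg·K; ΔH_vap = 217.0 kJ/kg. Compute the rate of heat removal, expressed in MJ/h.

vapour 20.1→-26.1 °C: -39.27 kJ/kg
condensation at -26.1 °C: -217 kJ/kg
liquid -26.1→-37.7 °C: -16.472 kJ/kg
Δh = -39.27 + -217 + -16.472 = -272.74 kJ/kg
Q = ṁ·Δh = 80.73 kg/min × -272.74 kJ/kg = -22018 kJ/min
|Q| = 366.97 kW = 1321.1 MJ/h

Q_c = 1320 MJ/h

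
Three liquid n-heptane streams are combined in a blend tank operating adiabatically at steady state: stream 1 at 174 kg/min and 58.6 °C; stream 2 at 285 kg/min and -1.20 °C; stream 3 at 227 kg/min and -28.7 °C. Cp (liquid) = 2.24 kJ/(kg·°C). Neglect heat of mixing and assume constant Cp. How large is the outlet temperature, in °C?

T_out = 4.87 °C

Adiabatic, steady state ⇒ Σ ṁᵢCp,ᵢ(T_out − Tᵢ) = 0
Σ ṁᵢCp,ᵢTᵢ = 174×2.24×58.6 + 285×2.24×-1.20 + 227×2.24×-28.7 = 7480.5
Σ ṁᵢCp,ᵢ = 174×2.24 + 285×2.24 + 227×2.24 = 1536.6
T_out = 7480.5 / 1536.6 = 4.8681 °C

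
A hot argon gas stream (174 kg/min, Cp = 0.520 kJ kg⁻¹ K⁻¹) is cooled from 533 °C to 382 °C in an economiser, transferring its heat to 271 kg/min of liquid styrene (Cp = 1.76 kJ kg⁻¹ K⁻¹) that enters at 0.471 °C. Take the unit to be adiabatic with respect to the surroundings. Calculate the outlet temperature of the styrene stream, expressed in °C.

Heat released by hot stream: Q = 174 × 0.520 × (533 − 382) = 13662 kJ/min
Energy balance on cold side (adiabatic exchanger): Q = ṁ_c·Cp_c·(T_c,out − T_c,in)
T_c,out = 0.471 + 13662/(271 × 1.76) = 29.116 °C

T_c,out = 29.1 °C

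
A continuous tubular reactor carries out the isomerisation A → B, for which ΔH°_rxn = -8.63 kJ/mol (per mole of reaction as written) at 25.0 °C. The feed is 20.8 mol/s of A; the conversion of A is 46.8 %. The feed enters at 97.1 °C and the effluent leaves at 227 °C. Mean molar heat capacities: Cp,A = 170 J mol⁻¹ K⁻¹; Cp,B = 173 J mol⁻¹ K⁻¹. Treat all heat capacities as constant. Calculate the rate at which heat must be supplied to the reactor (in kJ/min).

Q_in = 22900 kJ/min

Extent of reaction ξ = 0.468 × 20.8 = 9.7344 mol/s
Reaction term: ξ·ΔH°_rxn = 9.7344 × -8.63 = -84.008 kJ/s
Sensible, feed 97.1→25 °C: -254.95 kJ/s
Outlet flows (mol/s): A 11.066, B 9.7344
Sensible, products 25→227 °C: 720.17 kJ/s
Q = ΔH = 381.22 kJ/s = 381.22 kW
Heat supplied = 22873 kJ/min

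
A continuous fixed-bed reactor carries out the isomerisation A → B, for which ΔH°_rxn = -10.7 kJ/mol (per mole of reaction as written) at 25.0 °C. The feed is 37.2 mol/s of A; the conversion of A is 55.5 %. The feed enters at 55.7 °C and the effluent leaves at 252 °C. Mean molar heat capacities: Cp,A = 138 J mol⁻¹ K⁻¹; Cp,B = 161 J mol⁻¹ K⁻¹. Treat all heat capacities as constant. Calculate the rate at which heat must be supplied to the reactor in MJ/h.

Q_in = 3220 MJ/h

Extent of reaction ξ = 0.555 × 37.2 = 20.646 mol/s
Reaction term: ξ·ΔH°_rxn = 20.646 × -10.7 = -220.91 kJ/s
Sensible, feed 55.7→25 °C: -157.6 kJ/s
Outlet flows (mol/s): A 16.554, B 20.646
Sensible, products 25→252 °C: 1273.1 kJ/s
Q = ΔH = 894.61 kJ/s = 894.61 kW
Heat supplied = 3220.6 MJ/h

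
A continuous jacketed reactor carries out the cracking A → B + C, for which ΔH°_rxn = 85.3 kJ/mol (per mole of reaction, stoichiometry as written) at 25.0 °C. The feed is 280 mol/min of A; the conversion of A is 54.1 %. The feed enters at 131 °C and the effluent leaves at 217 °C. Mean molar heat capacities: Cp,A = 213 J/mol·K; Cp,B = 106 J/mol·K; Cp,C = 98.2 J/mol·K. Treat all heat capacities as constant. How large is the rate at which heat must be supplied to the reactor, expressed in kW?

Q_in = 297 kW

Extent of reaction ξ = 0.541 × 280 = 151.48 mol/min
Reaction term: ξ·ΔH°_rxn = 151.48 × 85.3 = 12921 kJ/min
Sensible, feed 131→25 °C: -6321.8 kJ/min
Outlet flows (mol/min): A 128.52, B 151.48, C 151.48
Sensible, products 25→217 °C: 11195 kJ/min
Q = ΔH = 17794 kJ/min = 296.57 kW
Heat supplied = 296.57 kW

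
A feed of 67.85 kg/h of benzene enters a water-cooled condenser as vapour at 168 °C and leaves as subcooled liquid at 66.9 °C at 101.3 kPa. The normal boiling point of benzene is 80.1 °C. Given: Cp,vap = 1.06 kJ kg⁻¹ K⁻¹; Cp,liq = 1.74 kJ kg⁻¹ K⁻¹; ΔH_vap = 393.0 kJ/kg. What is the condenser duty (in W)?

Q_c = 9600 W

vapour 168→80.1 °C: -93.174 kJ/kg
condensation at 80.1 °C: -393 kJ/kg
liquid 80.1→66.9 °C: -22.968 kJ/kg
Δh = -93.174 + -393 + -22.968 = -509.14 kJ/kg
Q = ṁ·Δh = 67.85 kg/h × -509.14 kJ/kg = -34545 kJ/h
|Q| = 9.5959 kW = 9595.9 W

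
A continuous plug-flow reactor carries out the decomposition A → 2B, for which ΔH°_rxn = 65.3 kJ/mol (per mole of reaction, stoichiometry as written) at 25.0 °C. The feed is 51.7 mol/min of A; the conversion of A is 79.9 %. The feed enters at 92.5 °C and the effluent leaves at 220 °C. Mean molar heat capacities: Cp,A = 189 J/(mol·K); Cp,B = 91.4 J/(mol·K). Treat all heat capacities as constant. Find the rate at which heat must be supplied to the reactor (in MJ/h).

Q_in = 234 MJ/h

Extent of reaction ξ = 0.799 × 51.7 = 41.308 mol/min
Reaction term: ξ·ΔH°_rxn = 41.308 × 65.3 = 2697.4 kJ/min
Sensible, feed 92.5→25 °C: -659.56 kJ/min
Outlet flows (mol/min): A 10.392, B 82.617
Sensible, products 25→220 °C: 1855.5 kJ/min
Q = ΔH = 3893.3 kJ/min = 64.889 kW
Heat supplied = 233.6 MJ/h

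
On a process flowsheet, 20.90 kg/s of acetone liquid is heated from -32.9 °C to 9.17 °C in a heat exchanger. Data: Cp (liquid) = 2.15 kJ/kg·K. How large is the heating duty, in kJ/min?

Q = 113000 kJ/min

Q = ṁ·Cp·ΔT = 20.90 × 2.15 × (9.17 − -32.9) = 1890.4 kJ/s
Heating duty = 113420 kJ/min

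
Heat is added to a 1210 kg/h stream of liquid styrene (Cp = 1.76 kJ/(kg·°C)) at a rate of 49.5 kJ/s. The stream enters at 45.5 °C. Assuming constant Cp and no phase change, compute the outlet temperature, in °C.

Q = 49.5 kJ/s = 178200 kJ/h
ΔT = Q/(ṁ·Cp) = 178200/(1210×1.76) = 83.678 K
T_out = 45.5 + 83.678 = 129.18 °C

T_out = 129 °C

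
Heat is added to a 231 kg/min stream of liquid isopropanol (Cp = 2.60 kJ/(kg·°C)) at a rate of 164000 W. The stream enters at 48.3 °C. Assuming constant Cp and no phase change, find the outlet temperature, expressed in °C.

Q = 164000 W = 9840 kJ/min
ΔT = Q/(ṁ·Cp) = 9840/(231×2.60) = 16.384 K
T_out = 48.3 + 16.384 = 64.684 °C

T_out = 64.7 °C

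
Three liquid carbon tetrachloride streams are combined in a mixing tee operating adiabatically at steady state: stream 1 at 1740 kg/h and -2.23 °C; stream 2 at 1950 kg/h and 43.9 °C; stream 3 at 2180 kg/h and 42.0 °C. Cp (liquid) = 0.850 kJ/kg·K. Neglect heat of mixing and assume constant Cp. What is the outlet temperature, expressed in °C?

No heat crosses the boundary, so H_out = H_in.
Σ ṁᵢCp,ᵢTᵢ = 1740×0.850×-2.23 + 1950×0.850×43.9 + 2180×0.850×42.0 = 147290
Σ ṁᵢCp,ᵢ = 1740×0.850 + 1950×0.850 + 2180×0.850 = 4989.5
T_out = 147290 / 4989.5 = 29.52 °C

T_out = 29.5 °C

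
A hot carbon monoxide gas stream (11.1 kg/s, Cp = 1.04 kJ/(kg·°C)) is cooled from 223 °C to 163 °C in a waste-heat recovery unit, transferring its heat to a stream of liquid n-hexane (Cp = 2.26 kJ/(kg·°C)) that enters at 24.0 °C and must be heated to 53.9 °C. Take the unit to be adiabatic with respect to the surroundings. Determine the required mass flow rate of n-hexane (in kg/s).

ṁ_c = 10.3 kg/s

Heat released by hot stream: Q = 11.1 × 1.04 × (223 − 163) = 692.64 kJ/s
Energy balance on cold side (adiabatic exchanger): Q = ṁ_c·Cp_c·(T_c,out − T_c,in)
ṁ_c = 692.64 / [2.26 × (53.9 − 24.0)] = 10.25 kg/s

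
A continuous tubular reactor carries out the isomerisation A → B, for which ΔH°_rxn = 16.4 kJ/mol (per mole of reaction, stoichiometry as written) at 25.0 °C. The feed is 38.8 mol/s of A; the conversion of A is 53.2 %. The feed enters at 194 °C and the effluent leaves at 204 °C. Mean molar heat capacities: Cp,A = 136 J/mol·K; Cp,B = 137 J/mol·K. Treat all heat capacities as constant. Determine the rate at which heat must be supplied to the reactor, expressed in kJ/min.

Extent of reaction ξ = 0.532 × 38.8 = 20.642 mol/s
Reaction term: ξ·ΔH°_rxn = 20.642 × 16.4 = 338.52 kJ/s
Sensible, feed 194→25 °C: -891.78 kJ/s
Outlet flows (mol/s): A 18.158, B 20.642
Sensible, products 25→204 °C: 948.24 kJ/s
Q = ΔH = 394.99 kJ/s = 394.99 kW
Heat supplied = 23699 kJ/min

Q_in = 23700 kJ/min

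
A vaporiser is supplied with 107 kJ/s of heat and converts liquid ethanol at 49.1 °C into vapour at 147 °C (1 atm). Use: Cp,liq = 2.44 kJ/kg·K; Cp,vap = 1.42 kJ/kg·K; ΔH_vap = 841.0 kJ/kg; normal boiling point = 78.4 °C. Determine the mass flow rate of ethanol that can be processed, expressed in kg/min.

ṁ = 6.36 kg/min

Δh = 2.44×(78.4−49.1) + 841.0 + 1.42×(147−78.4) = 1009.9 kJ/kg
Q = 107 kJ/s = 107 kJ/s = 6420 kJ/min
ṁ = Q/Δh = 6420 / 1009.9 = 6.357 kg/min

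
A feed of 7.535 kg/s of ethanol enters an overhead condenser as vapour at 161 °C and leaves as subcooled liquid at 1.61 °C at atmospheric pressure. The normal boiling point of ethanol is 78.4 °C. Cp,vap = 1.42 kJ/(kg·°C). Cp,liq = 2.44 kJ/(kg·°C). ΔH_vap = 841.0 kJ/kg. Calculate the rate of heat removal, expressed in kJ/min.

vapour 161→78.4 °C: -117.29 kJ/kg
condensation at 78.4 °C: -841 kJ/kg
liquid 78.4→1.61 °C: -187.37 kJ/kg
Δh = -117.29 + -841 + -187.37 = -1145.7 kJ/kg
Q = ṁ·Δh = 7.535 kg/s × -1145.7 kJ/kg = -8632.5 kJ/s
|Q| = 8632.5 kW = 517950 kJ/min

Q_c = 518000 kJ/min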